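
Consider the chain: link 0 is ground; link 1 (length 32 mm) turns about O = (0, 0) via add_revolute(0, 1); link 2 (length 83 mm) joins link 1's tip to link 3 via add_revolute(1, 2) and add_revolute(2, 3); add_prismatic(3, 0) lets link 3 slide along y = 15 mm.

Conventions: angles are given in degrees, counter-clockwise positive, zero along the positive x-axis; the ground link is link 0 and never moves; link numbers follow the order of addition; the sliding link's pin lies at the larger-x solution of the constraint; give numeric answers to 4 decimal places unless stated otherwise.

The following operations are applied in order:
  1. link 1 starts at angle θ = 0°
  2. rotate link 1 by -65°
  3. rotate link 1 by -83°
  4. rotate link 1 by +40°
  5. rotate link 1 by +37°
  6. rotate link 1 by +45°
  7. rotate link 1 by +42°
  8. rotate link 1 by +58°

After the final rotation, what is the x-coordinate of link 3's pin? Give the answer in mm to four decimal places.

geometry: r = 32 mm, L = 83 mm, e = 15 mm; θ starts at 0°
rotate link 1 by -65°: θ ← 0° -65° = -65°
rotate link 1 by -83°: θ ← -65° -83° = -148°
rotate link 1 by +40°: θ ← -148° +40° = -108°
rotate link 1 by +37°: θ ← -108° +37° = -71°
rotate link 1 by +45°: θ ← -71° +45° = -26°
rotate link 1 by +42°: θ ← -26° +42° = 16°
rotate link 1 by +58°: θ ← 16° +58° = 74°
crank pin P = (r cos θ, r sin θ) = (8.820395, 30.760374)
h = r sin θ − e = 30.760374 − 15 = 15.760374
x = r cos θ + √(L² − h²) = 8.820395 + 81.489942 = 90.310337

90.3103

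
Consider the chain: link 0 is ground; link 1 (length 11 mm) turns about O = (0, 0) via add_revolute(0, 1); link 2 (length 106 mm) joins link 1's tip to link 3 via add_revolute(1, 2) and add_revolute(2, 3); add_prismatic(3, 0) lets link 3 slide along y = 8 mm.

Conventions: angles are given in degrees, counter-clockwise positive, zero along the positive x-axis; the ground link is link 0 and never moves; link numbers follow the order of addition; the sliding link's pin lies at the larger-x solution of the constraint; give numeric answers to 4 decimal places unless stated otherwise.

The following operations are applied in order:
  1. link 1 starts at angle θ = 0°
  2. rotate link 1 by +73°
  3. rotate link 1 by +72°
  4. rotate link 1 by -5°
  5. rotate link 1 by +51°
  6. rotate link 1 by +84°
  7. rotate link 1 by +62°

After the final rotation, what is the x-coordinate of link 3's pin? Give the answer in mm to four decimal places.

geometry: r = 11 mm, L = 106 mm, e = 8 mm; θ starts at 0°
rotate link 1 by +73°: θ ← 0° +73° = 73°
rotate link 1 by +72°: θ ← 73° +72° = 145°
rotate link 1 by -5°: θ ← 145° -5° = 140°
rotate link 1 by +51°: θ ← 140° +51° = 191°
rotate link 1 by +84°: θ ← 191° +84° = 275°
rotate link 1 by +62°: θ ← 275° +62° = 337°
crank pin P = (r cos θ, r sin θ) = (10.125553, -4.298042)
h = r sin θ − e = -4.298042 − 8 = -12.298042
x = r cos θ + √(L² − h²) = 10.125553 + 105.284178 = 115.409731

115.4097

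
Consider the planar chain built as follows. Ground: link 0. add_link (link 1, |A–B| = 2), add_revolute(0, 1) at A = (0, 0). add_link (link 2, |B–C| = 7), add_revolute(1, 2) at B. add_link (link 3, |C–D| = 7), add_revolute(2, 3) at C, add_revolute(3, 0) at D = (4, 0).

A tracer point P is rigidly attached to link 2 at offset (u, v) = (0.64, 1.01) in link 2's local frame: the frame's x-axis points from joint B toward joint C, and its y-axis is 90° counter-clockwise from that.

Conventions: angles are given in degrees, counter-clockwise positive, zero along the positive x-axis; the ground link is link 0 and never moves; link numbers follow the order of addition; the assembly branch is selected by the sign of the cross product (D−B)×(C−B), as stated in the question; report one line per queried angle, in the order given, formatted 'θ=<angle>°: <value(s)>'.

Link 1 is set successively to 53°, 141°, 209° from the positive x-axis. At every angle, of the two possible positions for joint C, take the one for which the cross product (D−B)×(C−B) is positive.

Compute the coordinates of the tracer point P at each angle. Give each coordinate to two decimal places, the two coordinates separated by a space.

A=(0,0), D=(4.00,0)
θ=53°: B = A + 2.00·(cos53°, sin53°) = (1.2036, 1.5973)
θ=53°: |BD| = 3.2204
θ=53°: circle(B,7.00) ∩ circle(D,7.00): a=1.6102, h=6.8123
θ=53°:   candidates: C₊=(5.9806,6.7140) cross=21.938; C₋=(-0.7770,-5.1167) cross=-21.938
θ=53°:   branch + wants cross > 0 → take C=(5.9806,6.7140) (cross=21.938)
θ=53°: ex = (C−B)/|BC| = (0.6824,0.7310); ey = (-0.7310,0.6824)
θ=53°: P = B + 0.64·ex + 1.01·ey = (0.9021,2.7543)
θ=141°: B = A + 2.00·(cos141°, sin141°) = (-1.5543, 1.2586)
θ=141°: |BD| = 5.6951
θ=141°: circle(B,7.00) ∩ circle(D,7.00): a=2.8476, h=6.3946
θ=141°:   candidates: C₊=(2.6361,6.8658) cross=36.418; C₋=(-0.1904,-5.6072) cross=-36.418
θ=141°:   branch + wants cross > 0 → take C=(2.6361,6.8658) (cross=36.418)
θ=141°: ex = (C−B)/|BC| = (0.5986,0.8010); ey = (-0.8010,0.5986)
θ=141°: P = B + 0.64·ex + 1.01·ey = (-1.9802,2.3759)
θ=209°: B = A + 2.00·(cos209°, sin209°) = (-1.7492, -0.9696)
θ=209°: |BD| = 5.8304
θ=209°: circle(B,7.00) ∩ circle(D,7.00): a=2.9152, h=6.3641
θ=209°:   candidates: C₊=(0.0670,5.7906) cross=37.105; C₋=(2.1837,-6.7603) cross=-37.105
θ=209°:   branch + wants cross > 0 → take C=(0.0670,5.7906) (cross=37.105)
θ=209°: ex = (C−B)/|BC| = (0.2595,0.9658); ey = (-0.9658,0.2595)
θ=209°: P = B + 0.64·ex + 1.01·ey = (-2.5586,-0.0895)

θ=53°: 0.90 2.75
θ=141°: -1.98 2.38
θ=209°: -2.56 -0.09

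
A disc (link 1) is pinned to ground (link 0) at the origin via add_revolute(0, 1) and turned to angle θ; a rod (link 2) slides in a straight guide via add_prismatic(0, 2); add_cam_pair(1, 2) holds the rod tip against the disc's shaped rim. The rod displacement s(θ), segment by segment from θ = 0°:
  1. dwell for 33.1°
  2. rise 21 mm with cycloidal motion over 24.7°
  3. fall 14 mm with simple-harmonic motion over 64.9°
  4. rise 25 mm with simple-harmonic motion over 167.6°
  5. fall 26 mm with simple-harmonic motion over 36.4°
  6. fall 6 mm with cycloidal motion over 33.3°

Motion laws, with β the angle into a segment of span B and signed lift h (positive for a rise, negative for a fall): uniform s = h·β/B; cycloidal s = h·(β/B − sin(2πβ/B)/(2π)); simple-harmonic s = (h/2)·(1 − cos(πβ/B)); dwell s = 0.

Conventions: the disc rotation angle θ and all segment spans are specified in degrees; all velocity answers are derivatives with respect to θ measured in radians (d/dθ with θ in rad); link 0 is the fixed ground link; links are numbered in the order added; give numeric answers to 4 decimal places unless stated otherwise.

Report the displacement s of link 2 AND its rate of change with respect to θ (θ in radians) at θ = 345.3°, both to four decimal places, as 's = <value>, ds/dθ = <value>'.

segment 1 (0° to 33.1°, dwell): s unchanged at 0.0000
segment 2 (33.1° to 57.8°, cycloidal, h = 21) is passed completely: s = 0.0000 + (21) = 21.0000
segment 3 (57.8° to 122.7°, simple-harmonic, h = -14) is passed completely: s = 21.0000 + (-14) = 7.0000
segment 4 (122.7° to 290.3°, simple-harmonic, h = 25) is passed completely: s = 7.0000 + (25) = 32.0000
segment 5 (290.3° to 326.7°, simple-harmonic, h = -26) is passed completely: s = 32.0000 + (-26) = 6.0000
θ = 345.3° falls in segment 6 (326.7° to 360°, cycloidal, h = -6): β = 345.3 − 326.7 = 18.6°, B = 33.3°; Δs = -6·(0.5586 − sin(2π·0.5586)/(2π)) = -3.6948; s = 6.0000 − 3.6948 = 2.3052
velocity in seg [326.7°–360°] (cycloidal), θ in radians: β = 18.6° = 0.3246 rad, B = 33.3° = 0.5812 rad; ds/dθ = (h/B)(1 − cos(2πβ/B)) = ((-6)/0.5812)(1 − cos(2π·0.5586)) = -19.956196 mm/rad

s = 2.3052, ds/dθ = -19.9562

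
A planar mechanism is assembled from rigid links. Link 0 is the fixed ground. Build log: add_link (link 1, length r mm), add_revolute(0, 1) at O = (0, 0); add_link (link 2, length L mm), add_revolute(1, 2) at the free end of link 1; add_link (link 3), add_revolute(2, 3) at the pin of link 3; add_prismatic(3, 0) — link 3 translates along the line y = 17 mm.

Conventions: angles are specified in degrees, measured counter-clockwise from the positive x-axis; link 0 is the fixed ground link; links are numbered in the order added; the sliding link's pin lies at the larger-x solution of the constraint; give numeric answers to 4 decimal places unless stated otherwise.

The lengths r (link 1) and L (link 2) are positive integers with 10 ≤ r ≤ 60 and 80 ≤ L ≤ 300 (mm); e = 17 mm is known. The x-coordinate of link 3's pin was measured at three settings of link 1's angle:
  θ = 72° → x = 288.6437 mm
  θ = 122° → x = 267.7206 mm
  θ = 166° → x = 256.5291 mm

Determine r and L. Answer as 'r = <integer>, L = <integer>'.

constraint per measurement: (x − r cos θ)² + (r sin θ − e)² = L²
subtracting the θ₁ and θ₂ equations cancels the r² and L² terms:
r = (x₁² − x₂²) / (2[(x₁cos θ₁ + e sin θ₁) − (x₂cos θ₂ + e sin θ₂)]) = 25.0000 → r = 25
L² = (x₁ − r cos θ₁)² + (r sin θ₁ − e)² = 78960.9971 → L = 281.0000 → L = 281
check at θ₃=166°: x = 256.5291 (printed 256.5291) ✓

r = 25, L = 281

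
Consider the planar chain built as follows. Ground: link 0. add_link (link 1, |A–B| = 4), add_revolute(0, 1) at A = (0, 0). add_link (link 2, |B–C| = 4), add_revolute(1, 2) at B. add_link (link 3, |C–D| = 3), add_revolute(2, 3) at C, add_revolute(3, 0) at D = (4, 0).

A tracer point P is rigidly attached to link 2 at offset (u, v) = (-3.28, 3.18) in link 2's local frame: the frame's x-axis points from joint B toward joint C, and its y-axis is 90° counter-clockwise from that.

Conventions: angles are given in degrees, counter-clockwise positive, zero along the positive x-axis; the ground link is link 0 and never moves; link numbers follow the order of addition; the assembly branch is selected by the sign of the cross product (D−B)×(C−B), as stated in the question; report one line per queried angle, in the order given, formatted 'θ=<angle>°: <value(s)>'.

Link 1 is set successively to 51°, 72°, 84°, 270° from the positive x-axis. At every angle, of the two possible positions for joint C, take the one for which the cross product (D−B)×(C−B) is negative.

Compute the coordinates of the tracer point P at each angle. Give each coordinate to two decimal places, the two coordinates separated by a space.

A=(0,0), D=(4.00,0)
θ=51°: B = A + 4.00·(cos51°, sin51°) = (2.5173, 3.1086)
θ=51°: |BD| = 3.4441
θ=51°: circle(B,4.00) ∩ circle(D,3.00): a=2.7383, h=2.9158
θ=51°:   candidates: C₊=(6.3279,1.8923) cross=10.042; C₋=(1.0644,-0.6182) cross=-10.042
θ=51°:   branch - wants cross < 0 → take C=(1.0644,-0.6182) (cross=-10.042)
θ=51°: ex = (C−B)/|BC| = (-0.3632,-0.9317); ey = (0.9317,-0.3632)
θ=51°: P = B + -3.28·ex + 3.18·ey = (6.6715,5.0095)
θ=72°: B = A + 4.00·(cos72°, sin72°) = (1.2361, 3.8042)
θ=72°: |BD| = 4.7023
θ=72°: circle(B,4.00) ∩ circle(D,3.00): a=3.0955, h=2.5334
θ=72°:   candidates: C₊=(5.1051,2.7890) cross=11.913; C₋=(1.0060,-0.1892) cross=-11.913
θ=72°:   branch - wants cross < 0 → take C=(1.0060,-0.1892) (cross=-11.913)
θ=72°: ex = (C−B)/|BC| = (-0.0575,-0.9983); ey = (0.9983,-0.0575)
θ=72°: P = B + -3.28·ex + 3.18·ey = (4.5995,6.8959)
θ=84°: B = A + 4.00·(cos84°, sin84°) = (0.4181, 3.9781)
θ=84°: |BD| = 5.3530
θ=84°: circle(B,4.00) ∩ circle(D,3.00): a=3.3304, h=2.2156
θ=84°:   candidates: C₊=(4.2930,2.9857) cross=11.860; C₋=(1.0001,0.0206) cross=-11.860
θ=84°:   branch - wants cross < 0 → take C=(1.0001,0.0206) (cross=-11.860)
θ=84°: ex = (C−B)/|BC| = (0.1455,-0.9894); ey = (0.9894,0.1455)
θ=84°: P = B + -3.28·ex + 3.18·ey = (3.0871,7.6858)
θ=270°: B = A + 4.00·(cos270°, sin270°) = (-0.0000, -4.0000)
θ=270°: |BD| = 5.6569
θ=270°: circle(B,4.00) ∩ circle(D,3.00): a=3.4471, h=2.0291
θ=270°:   candidates: C₊=(1.0027,-0.1277) cross=11.478; C₋=(3.8723,-2.9973) cross=-11.478
θ=270°:   branch - wants cross < 0 → take C=(3.8723,-2.9973) (cross=-11.478)
θ=270°: ex = (C−B)/|BC| = (0.9681,0.2507); ey = (-0.2507,0.9681)
θ=270°: P = B + -3.28·ex + 3.18·ey = (-3.9724,-1.7438)

θ=51°: 6.67 5.01
θ=72°: 4.60 6.90
θ=84°: 3.09 7.69
θ=270°: -3.97 -1.74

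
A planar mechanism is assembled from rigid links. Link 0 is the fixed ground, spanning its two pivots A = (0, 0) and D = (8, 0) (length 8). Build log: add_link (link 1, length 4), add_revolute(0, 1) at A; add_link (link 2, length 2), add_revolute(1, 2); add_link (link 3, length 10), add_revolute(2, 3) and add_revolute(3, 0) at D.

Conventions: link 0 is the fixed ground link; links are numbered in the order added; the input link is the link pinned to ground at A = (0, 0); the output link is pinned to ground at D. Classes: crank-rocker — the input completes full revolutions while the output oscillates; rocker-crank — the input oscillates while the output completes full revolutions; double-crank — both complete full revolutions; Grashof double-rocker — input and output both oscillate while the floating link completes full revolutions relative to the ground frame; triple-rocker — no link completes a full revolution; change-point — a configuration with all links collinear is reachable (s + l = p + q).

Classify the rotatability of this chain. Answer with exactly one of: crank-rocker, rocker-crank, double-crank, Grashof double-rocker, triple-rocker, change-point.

lengths: ground=8, input=4, coupler=2, output=10
sorted: s=2 (shortest), l=10 (longest), p+q=12
s + l = 12 vs p + q = 12
s + l = p + q → change-point (collinear configuration reachable)

change-point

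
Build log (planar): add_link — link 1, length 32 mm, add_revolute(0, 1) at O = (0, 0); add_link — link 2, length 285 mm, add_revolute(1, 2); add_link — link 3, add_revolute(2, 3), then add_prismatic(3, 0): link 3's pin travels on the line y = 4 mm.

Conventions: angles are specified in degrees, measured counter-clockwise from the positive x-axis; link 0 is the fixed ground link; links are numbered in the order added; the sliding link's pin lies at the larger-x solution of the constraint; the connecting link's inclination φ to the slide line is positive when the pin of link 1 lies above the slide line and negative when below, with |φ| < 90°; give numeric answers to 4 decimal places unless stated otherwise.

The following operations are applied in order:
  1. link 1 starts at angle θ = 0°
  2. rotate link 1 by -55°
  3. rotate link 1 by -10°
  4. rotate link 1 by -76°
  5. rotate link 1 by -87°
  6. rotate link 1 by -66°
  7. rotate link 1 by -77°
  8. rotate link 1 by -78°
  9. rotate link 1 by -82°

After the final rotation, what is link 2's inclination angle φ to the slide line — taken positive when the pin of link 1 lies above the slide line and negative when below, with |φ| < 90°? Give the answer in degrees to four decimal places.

geometry: r = 32 mm, L = 285 mm, e = 4 mm; θ starts at 0°
rotate link 1 by -55°: θ ← 0° -55° = -55°
rotate link 1 by -10°: θ ← -55° -10° = -65°
rotate link 1 by -76°: θ ← -65° -76° = -141°
rotate link 1 by -87°: θ ← -141° -87° = -228°
rotate link 1 by -66°: θ ← -228° -66° = -294°
rotate link 1 by -77°: θ ← -294° -77° = -371°
rotate link 1 by -78°: θ ← -371° -78° = -449°
rotate link 1 by -82°: θ ← -449° -82° = -531°
h = r sin θ − e = -5.005903 − 4 = -9.005903
sin φ = h / L = -9.005903 / 285 = -0.03159966
φ = arcsin(-0.03159966) = -1.810829°

-1.8108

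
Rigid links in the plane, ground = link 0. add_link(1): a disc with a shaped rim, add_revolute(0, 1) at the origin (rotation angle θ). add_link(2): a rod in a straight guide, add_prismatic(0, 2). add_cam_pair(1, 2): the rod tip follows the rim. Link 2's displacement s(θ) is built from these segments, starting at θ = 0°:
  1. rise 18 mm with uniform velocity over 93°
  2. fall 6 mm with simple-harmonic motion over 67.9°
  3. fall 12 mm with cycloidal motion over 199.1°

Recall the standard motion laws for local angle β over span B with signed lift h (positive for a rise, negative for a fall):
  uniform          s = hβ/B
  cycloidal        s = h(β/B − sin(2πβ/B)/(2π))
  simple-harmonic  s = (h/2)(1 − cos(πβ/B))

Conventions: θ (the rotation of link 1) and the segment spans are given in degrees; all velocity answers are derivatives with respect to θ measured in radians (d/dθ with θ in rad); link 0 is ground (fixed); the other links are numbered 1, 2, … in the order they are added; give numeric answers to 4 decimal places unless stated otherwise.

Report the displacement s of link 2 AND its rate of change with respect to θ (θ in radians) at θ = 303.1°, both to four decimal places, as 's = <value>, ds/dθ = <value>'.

segment 1 (0° to 93°, uniform, h = 18) is passed completely: s = 0.0000 + (18) = 18.0000
segment 2 (93° to 160.9°, simple-harmonic, h = -6) is passed completely: s = 18.0000 + (-6) = 12.0000
θ = 303.1° falls in segment 3 (160.9° to 360°, cycloidal, h = -12): β = 303.1 − 160.9 = 142.2°, B = 199.1°; Δs = -12·(0.7142 − sin(2π·0.7142)/(2π)) = -10.4324; s = 12.0000 − 10.4324 = 1.5676
velocity in seg [160.9°–360°] (cycloidal), θ in radians: β = 142.2° = 2.4819 rad, B = 199.1° = 3.4750 rad; ds/dθ = (h/B)(1 − cos(2πβ/B)) = ((-12)/3.4750)(1 − cos(2π·0.7142)) = -4.223233 mm/rad

s = 1.5676, ds/dθ = -4.2232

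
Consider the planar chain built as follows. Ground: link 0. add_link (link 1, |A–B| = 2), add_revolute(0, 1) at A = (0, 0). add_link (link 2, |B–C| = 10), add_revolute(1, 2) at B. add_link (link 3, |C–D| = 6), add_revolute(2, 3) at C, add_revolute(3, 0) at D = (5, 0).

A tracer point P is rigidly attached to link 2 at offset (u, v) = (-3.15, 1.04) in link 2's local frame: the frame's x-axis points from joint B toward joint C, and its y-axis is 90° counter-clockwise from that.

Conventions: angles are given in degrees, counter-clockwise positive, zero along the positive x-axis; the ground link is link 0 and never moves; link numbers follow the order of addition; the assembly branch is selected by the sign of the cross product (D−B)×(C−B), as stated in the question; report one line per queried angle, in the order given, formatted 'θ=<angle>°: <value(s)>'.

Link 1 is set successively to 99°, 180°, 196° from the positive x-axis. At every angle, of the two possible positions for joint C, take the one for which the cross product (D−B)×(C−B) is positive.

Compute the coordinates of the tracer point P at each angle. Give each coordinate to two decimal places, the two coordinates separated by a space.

A=(0,0), D=(5.00,0)
θ=99°: B = A + 2.00·(cos99°, sin99°) = (-0.3129, 1.9754)
θ=99°: |BD| = 5.6682
θ=99°: circle(B,10.00) ∩ circle(D,6.00): a=8.4796, h=5.3006
θ=99°:   candidates: C₊=(9.4824,3.9885) cross=30.045; C₋=(5.7879,-5.9480) cross=-30.045
θ=99°:   branch + wants cross > 0 → take C=(9.4824,3.9885) (cross=30.045)
θ=99°: ex = (C−B)/|BC| = (0.9795,0.2013); ey = (-0.2013,0.9795)
θ=99°: P = B + -3.15·ex + 1.04·ey = (-3.6077,2.3600)
θ=180°: B = A + 2.00·(cos180°, sin180°) = (-2.0000, 0.0000)
θ=180°: |BD| = 7.0000
θ=180°: circle(B,10.00) ∩ circle(D,6.00): a=8.0714, h=5.9036
θ=180°:   candidates: C₊=(6.0714,5.9036) cross=41.325; C₋=(6.0714,-5.9036) cross=-41.325
θ=180°:   branch + wants cross > 0 → take C=(6.0714,5.9036) (cross=41.325)
θ=180°: ex = (C−B)/|BC| = (0.8071,0.5904); ey = (-0.5904,0.8071)
θ=180°: P = B + -3.15·ex + 1.04·ey = (-5.1565,-1.0202)
θ=196°: B = A + 2.00·(cos196°, sin196°) = (-1.9225, -0.5513)
θ=196°: |BD| = 6.9444
θ=196°: circle(B,10.00) ∩ circle(D,6.00): a=8.0802, h=5.8915
θ=196°:   candidates: C₊=(5.6645,5.9631) cross=40.913; C₋=(6.5999,-5.7828) cross=-40.913
θ=196°:   branch + wants cross > 0 → take C=(5.6645,5.9631) (cross=40.913)
θ=196°: ex = (C−B)/|BC| = (0.7587,0.6514); ey = (-0.6514,0.7587)
θ=196°: P = B + -3.15·ex + 1.04·ey = (-4.9899,-1.8142)

θ=99°: -3.61 2.36
θ=180°: -5.16 -1.02
θ=196°: -4.99 -1.81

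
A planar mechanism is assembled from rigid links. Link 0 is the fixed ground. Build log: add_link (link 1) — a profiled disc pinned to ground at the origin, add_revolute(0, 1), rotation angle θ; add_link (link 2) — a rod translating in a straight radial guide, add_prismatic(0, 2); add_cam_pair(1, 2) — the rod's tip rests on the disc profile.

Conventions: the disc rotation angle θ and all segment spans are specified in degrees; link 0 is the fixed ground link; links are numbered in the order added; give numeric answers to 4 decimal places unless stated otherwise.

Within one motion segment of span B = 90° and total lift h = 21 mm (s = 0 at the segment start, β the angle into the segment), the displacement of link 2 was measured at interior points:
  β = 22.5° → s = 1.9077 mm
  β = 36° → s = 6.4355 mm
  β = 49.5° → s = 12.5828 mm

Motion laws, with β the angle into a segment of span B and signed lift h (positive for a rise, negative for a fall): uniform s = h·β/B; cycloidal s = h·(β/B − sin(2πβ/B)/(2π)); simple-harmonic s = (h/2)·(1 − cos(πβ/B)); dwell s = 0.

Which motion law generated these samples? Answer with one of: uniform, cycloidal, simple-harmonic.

candidates at β/B = r: uniform s = h·r (linear in β); cycloidal s = h·(r − sin(2πr)/(2π)); simple-harmonic s = (h/2)(1 − cos(πr))
β=22.5°: printed 1.9077 | uniform 5.2500, cycloidal 1.9077, simple-harmonic 3.0754
β=36°: printed 6.4355 | uniform 8.4000, cycloidal 6.4355, simple-harmonic 7.2553
β=49.5°: printed 12.5828 | uniform 11.5500, cycloidal 12.5828, simple-harmonic 12.1426
only one law matches every sample → cycloidal

cycloidal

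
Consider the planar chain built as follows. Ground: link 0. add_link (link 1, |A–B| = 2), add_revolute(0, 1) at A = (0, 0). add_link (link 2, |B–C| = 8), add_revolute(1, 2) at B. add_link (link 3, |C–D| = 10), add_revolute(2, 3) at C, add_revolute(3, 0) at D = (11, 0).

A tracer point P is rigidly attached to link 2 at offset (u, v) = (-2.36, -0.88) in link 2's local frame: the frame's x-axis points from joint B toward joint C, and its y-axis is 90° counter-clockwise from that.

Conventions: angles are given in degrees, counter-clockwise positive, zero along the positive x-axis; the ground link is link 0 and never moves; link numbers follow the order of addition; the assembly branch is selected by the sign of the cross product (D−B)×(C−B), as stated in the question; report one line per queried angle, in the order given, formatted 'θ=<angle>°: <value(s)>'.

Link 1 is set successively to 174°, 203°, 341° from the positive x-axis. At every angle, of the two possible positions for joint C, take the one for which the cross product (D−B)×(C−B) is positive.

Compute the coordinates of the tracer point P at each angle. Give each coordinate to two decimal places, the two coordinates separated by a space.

A=(0,0), D=(11.00,0)
θ=174°: B = A + 2.00·(cos174°, sin174°) = (-1.9890, 0.2091)
θ=174°: |BD| = 12.9907
θ=174°: circle(B,8.00) ∩ circle(D,10.00): a=5.1098, h=6.1555
θ=174°:   candidates: C₊=(3.2191,6.2815) cross=79.965; C₋=(3.0210,-6.0279) cross=-79.965
θ=174°:   branch + wants cross > 0 → take C=(3.2191,6.2815) (cross=79.965)
θ=174°: ex = (C−B)/|BC| = (0.6510,0.7591); ey = (-0.7591,0.6510)
θ=174°: P = B + -2.36·ex + -0.88·ey = (-2.8575,-2.1552)
θ=203°: B = A + 2.00·(cos203°, sin203°) = (-1.8410, -0.7815)
θ=203°: |BD| = 12.8648
θ=203°: circle(B,8.00) ∩ circle(D,10.00): a=5.0332, h=6.2183
θ=203°:   candidates: C₊=(2.8052,5.7311) cross=79.996; C₋=(3.5606,-6.6825) cross=-79.996
θ=203°:   branch + wants cross > 0 → take C=(2.8052,5.7311) (cross=79.996)
θ=203°: ex = (C−B)/|BC| = (0.5808,0.8141); ey = (-0.8141,0.5808)
θ=203°: P = B + -2.36·ex + -0.88·ey = (-2.4953,-3.2137)
θ=341°: B = A + 2.00·(cos341°, sin341°) = (1.8910, -0.6511)
θ=341°: |BD| = 9.1322
θ=341°: circle(B,8.00) ∩ circle(D,10.00): a=2.5951, h=7.5674
θ=341°:   candidates: C₊=(3.9399,7.0820) cross=69.107; C₋=(5.0191,-8.0143) cross=-69.107
θ=341°:   branch + wants cross > 0 → take C=(3.9399,7.0820) (cross=69.107)
θ=341°: ex = (C−B)/|BC| = (0.2561,0.9666); ey = (-0.9666,0.2561)
θ=341°: P = B + -2.36·ex + -0.88·ey = (2.1373,-3.1578)

θ=174°: -2.86 -2.16
θ=203°: -2.50 -3.21
θ=341°: 2.14 -3.16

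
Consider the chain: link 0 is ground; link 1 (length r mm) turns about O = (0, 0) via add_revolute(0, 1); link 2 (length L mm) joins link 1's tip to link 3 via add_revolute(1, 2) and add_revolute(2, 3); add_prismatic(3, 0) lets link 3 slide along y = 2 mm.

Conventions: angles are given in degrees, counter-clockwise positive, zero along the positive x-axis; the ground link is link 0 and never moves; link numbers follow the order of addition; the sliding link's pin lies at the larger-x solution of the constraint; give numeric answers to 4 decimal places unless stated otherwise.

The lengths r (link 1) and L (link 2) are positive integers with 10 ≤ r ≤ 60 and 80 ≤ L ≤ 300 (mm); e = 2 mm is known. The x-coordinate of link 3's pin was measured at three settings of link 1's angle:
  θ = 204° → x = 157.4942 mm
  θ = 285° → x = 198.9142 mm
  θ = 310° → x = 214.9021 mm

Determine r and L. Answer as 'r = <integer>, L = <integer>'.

constraint per measurement: (x − r cos θ)² + (r sin θ − e)² = L²
subtracting the θ₁ and θ₂ equations cancels the r² and L² terms:
r = (x₁² − x₂²) / (2[(x₁cos θ₁ + e sin θ₁) − (x₂cos θ₂ + e sin θ₂)]) = 38.0000 → r = 38
L² = (x₁ − r cos θ₁)² + (r sin θ₁ − e)² = 37248.9834 → L = 193.0000 → L = 193
check at θ₃=310°: x = 214.9021 (printed 214.9021) ✓

r = 38, L = 193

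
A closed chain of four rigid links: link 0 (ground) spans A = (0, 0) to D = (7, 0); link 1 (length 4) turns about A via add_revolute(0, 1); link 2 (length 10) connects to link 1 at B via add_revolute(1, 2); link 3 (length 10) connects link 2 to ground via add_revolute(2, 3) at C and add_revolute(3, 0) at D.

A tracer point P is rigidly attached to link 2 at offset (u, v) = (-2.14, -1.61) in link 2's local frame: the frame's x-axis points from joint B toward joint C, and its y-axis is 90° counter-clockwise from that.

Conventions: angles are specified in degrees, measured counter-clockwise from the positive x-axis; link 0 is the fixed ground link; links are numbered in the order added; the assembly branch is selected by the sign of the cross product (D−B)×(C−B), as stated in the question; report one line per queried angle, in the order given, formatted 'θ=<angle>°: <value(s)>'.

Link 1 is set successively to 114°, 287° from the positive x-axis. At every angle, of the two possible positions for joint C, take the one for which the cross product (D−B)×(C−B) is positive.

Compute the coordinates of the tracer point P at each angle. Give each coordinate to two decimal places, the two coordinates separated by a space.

A=(0,0), D=(7.00,0)
θ=114°: B = A + 4.00·(cos114°, sin114°) = (-1.6269, 3.6542)
θ=114°: |BD| = 9.3690
θ=114°: circle(B,10.00) ∩ circle(D,10.00): a=4.6845, h=8.8349
θ=114°:   candidates: C₊=(6.1324,9.9623) cross=82.774; C₋=(-0.7594,-6.3081) cross=-82.774
θ=114°:   branch + wants cross > 0 → take C=(6.1324,9.9623) (cross=82.774)
θ=114°: ex = (C−B)/|BC| = (0.7759,0.6308); ey = (-0.6308,0.7759)
θ=114°: P = B + -2.14·ex + -1.61·ey = (-2.2718,1.0550)
θ=287°: B = A + 4.00·(cos287°, sin287°) = (1.1695, -3.8252)
θ=287°: |BD| = 6.9733
θ=287°: circle(B,10.00) ∩ circle(D,10.00): a=3.4867, h=9.3725
θ=287°:   candidates: C₊=(-1.0565,5.9239) cross=65.357; C₋=(9.2260,-9.7491) cross=-65.357
θ=287°:   branch + wants cross > 0 → take C=(-1.0565,5.9239) (cross=65.357)
θ=287°: ex = (C−B)/|BC| = (-0.2226,0.9749); ey = (-0.9749,-0.2226)
θ=287°: P = B + -2.14·ex + -1.61·ey = (3.2155,-5.5531)

θ=114°: -2.27 1.05
θ=287°: 3.22 -5.55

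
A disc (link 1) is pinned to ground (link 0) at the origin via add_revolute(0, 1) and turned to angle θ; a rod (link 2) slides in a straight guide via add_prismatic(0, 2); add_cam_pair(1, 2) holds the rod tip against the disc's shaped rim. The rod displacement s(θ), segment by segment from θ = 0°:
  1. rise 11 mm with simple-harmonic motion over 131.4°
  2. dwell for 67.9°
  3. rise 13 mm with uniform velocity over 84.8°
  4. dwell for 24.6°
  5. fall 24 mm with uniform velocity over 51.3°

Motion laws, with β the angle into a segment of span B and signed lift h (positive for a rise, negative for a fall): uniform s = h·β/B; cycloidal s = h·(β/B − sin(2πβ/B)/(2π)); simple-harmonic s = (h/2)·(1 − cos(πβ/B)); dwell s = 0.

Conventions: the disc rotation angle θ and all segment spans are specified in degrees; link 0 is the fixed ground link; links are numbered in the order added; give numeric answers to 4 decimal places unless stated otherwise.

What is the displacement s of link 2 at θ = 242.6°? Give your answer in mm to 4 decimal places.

segment 1 (0° to 131.4°, simple-harmonic, h = 11) is passed completely: s = 0.0000 + (11) = 11.0000
segment 2 (131.4° to 199.3°, dwell): s unchanged at 11.0000
θ = 242.6° falls in segment 3 (199.3° to 284.1°, uniform, h = 13): β = 242.6 − 199.3 = 43.3°, B = 84.8°; Δs = 13·43.3/84.8 = 6.6380; s = 11.0000 + 6.6380 = 17.6380

17.6380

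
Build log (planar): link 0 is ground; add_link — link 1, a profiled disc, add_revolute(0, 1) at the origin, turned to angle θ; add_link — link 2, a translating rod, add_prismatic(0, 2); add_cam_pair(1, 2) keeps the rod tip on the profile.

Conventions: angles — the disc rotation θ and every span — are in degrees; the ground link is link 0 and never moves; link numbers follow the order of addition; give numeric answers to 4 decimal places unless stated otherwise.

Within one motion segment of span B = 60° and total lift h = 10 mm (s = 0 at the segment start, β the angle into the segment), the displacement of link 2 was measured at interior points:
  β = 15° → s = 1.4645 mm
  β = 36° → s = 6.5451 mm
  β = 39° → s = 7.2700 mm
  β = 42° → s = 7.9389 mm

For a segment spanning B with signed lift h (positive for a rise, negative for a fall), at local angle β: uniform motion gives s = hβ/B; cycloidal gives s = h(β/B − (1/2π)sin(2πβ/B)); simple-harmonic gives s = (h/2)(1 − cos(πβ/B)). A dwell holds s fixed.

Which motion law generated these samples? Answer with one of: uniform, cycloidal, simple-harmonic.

candidates at β/B = r: uniform s = h·r (linear in β); cycloidal s = h·(r − sin(2πr)/(2π)); simple-harmonic s = (h/2)(1 − cos(πr))
β=15°: printed 1.4645 | uniform 2.5000, cycloidal 0.9085, simple-harmonic 1.4645
β=36°: printed 6.5451 | uniform 6.0000, cycloidal 6.9355, simple-harmonic 6.5451
β=39°: printed 7.2700 | uniform 6.5000, cycloidal 7.7876, simple-harmonic 7.2700
β=42°: printed 7.9389 | uniform 7.0000, cycloidal 8.5137, simple-harmonic 7.9389
only one law matches every sample → simple-harmonic

simple-harmonic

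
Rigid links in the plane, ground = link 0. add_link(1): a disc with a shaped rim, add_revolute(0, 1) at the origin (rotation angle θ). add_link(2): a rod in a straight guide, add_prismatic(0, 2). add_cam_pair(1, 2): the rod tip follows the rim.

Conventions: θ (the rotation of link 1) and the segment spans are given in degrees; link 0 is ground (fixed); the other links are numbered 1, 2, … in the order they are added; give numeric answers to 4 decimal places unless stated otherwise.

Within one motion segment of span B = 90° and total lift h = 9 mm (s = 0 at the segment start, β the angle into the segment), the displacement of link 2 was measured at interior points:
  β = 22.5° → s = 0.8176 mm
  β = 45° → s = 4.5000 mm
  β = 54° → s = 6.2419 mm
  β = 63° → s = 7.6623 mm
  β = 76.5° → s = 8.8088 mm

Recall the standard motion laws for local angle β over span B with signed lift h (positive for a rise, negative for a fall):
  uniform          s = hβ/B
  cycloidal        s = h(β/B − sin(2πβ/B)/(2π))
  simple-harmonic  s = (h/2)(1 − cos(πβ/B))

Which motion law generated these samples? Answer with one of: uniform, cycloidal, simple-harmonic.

candidates at β/B = r: uniform s = h·r (linear in β); cycloidal s = h·(r − sin(2πr)/(2π)); simple-harmonic s = (h/2)(1 − cos(πr))
β=22.5°: printed 0.8176 | uniform 2.2500, cycloidal 0.8176, simple-harmonic 1.3180
β=45°: printed 4.5000 | uniform 4.5000, cycloidal 4.5000, simple-harmonic 4.5000
β=54°: printed 6.2419 | uniform 5.4000, cycloidal 6.2419, simple-harmonic 5.8906
β=63°: printed 7.6623 | uniform 6.3000, cycloidal 7.6623, simple-harmonic 7.1450
β=76.5°: printed 8.8088 | uniform 7.6500, cycloidal 8.8088, simple-harmonic 8.5095
only one law matches every sample → cycloidal

cycloidal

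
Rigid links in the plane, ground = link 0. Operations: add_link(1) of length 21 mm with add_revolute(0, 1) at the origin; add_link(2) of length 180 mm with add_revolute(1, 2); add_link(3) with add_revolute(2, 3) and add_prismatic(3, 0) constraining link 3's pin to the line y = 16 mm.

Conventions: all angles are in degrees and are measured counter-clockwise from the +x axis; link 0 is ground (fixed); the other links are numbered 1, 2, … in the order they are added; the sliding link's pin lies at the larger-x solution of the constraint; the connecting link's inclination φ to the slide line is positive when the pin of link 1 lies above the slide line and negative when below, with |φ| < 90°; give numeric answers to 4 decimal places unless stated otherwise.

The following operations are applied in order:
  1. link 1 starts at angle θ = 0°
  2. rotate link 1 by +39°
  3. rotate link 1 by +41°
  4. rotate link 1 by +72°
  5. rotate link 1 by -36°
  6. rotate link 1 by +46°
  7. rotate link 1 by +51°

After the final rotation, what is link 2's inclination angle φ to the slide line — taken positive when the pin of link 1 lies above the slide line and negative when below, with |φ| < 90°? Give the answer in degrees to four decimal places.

geometry: r = 21 mm, L = 180 mm, e = 16 mm; θ starts at 0°
rotate link 1 by +39°: θ ← 0° +39° = 39°
rotate link 1 by +41°: θ ← 39° +41° = 80°
rotate link 1 by +72°: θ ← 80° +72° = 152°
rotate link 1 by -36°: θ ← 152° -36° = 116°
rotate link 1 by +46°: θ ← 116° +46° = 162°
rotate link 1 by +51°: θ ← 162° +51° = 213°
h = r sin θ − e = -11.437420 − 16 = -27.437420
sin φ = h / L = -27.437420 / 180 = -0.15243011
φ = arcsin(-0.15243011) = -8.767781°

-8.7678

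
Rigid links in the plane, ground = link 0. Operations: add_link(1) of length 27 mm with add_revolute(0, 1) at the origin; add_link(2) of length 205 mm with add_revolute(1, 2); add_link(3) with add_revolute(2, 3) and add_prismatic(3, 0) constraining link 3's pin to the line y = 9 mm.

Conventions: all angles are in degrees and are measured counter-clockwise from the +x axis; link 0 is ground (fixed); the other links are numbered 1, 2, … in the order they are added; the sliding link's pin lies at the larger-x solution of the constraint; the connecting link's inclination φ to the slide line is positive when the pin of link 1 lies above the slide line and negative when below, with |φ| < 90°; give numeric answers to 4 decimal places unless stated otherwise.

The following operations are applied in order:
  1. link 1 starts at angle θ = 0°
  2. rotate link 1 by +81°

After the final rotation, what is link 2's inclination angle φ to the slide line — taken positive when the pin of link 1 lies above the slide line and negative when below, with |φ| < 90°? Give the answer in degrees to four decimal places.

geometry: r = 27 mm, L = 205 mm, e = 9 mm; θ starts at 0°
rotate link 1 by +81°: θ ← 0° +81° = 81°
h = r sin θ − e = 26.667585 − 9 = 17.667585
sin φ = h / L = 17.667585 / 205 = 0.08618334
φ = arcsin(0.08618334) = 4.944075°

4.9441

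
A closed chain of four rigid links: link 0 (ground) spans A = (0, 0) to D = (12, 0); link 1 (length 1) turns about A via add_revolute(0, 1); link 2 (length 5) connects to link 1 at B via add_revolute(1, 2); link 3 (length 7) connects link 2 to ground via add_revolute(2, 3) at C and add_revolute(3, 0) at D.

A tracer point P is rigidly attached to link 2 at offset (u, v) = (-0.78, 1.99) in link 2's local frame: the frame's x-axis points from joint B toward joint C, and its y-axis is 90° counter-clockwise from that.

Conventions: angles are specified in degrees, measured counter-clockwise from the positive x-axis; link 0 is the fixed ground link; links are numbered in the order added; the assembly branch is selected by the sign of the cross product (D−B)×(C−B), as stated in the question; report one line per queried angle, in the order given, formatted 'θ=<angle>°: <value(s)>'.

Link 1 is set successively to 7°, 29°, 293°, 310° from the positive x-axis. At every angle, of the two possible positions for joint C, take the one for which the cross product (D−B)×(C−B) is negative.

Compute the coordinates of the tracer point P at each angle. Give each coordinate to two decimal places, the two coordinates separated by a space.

A=(0,0), D=(12.00,0)
θ=7°: B = A + 1.00·(cos7°, sin7°) = (0.9925, 0.1219)
θ=7°: |BD| = 11.0081
θ=7°: circle(B,5.00) ∩ circle(D,7.00): a=4.4140, h=2.3488
θ=7°:   candidates: C₊=(5.4322,2.4217) cross=25.856; C₋=(5.3802,-2.2757) cross=-25.856
θ=7°:   branch - wants cross < 0 → take C=(5.3802,-2.2757) (cross=-25.856)
θ=7°: ex = (C−B)/|BC| = (0.8775,-0.4795); ey = (0.4795,0.8775)
θ=7°: P = B + -0.78·ex + 1.99·ey = (1.2623,2.2422)
θ=29°: B = A + 1.00·(cos29°, sin29°) = (0.8746, 0.4848)
θ=29°: |BD| = 11.1359
θ=29°: circle(B,5.00) ∩ circle(D,7.00): a=4.4904, h=2.1992
θ=29°:   candidates: C₊=(5.4565,2.4864) cross=24.490; C₋=(5.2650,-1.9078) cross=-24.490
θ=29°:   branch - wants cross < 0 → take C=(5.2650,-1.9078) (cross=-24.490)
θ=29°: ex = (C−B)/|BC| = (0.8781,-0.4785); ey = (0.4785,0.8781)
θ=29°: P = B + -0.78·ex + 1.99·ey = (1.1420,2.6054)
θ=293°: B = A + 1.00·(cos293°, sin293°) = (0.3907, -0.9205)
θ=293°: |BD| = 11.6457
θ=293°: circle(B,5.00) ∩ circle(D,7.00): a=4.7924, h=1.4257
θ=293°:   candidates: C₊=(5.0555,0.8795) cross=16.603; C₋=(5.2809,-1.9629) cross=-16.603
θ=293°:   branch - wants cross < 0 → take C=(5.2809,-1.9629) (cross=-16.603)
θ=293°: ex = (C−B)/|BC| = (0.9780,-0.2085); ey = (0.2085,0.9780)
θ=293°: P = B + -0.78·ex + 1.99·ey = (0.0428,1.1884)
θ=310°: B = A + 1.00·(cos310°, sin310°) = (0.6428, -0.7660)
θ=310°: |BD| = 11.3830
θ=310°: circle(B,5.00) ∩ circle(D,7.00): a=4.6373, h=1.8696
θ=310°:   candidates: C₊=(5.1438,1.4114) cross=21.282; C₋=(5.3954,-2.3193) cross=-21.282
θ=310°:   branch - wants cross < 0 → take C=(5.3954,-2.3193) (cross=-21.282)
θ=310°: ex = (C−B)/|BC| = (0.9505,-0.3107); ey = (0.3107,0.9505)
θ=310°: P = B + -0.78·ex + 1.99·ey = (0.5196,1.3678)

θ=7°: 1.26 2.24
θ=29°: 1.14 2.61
θ=293°: 0.04 1.19
θ=310°: 0.52 1.37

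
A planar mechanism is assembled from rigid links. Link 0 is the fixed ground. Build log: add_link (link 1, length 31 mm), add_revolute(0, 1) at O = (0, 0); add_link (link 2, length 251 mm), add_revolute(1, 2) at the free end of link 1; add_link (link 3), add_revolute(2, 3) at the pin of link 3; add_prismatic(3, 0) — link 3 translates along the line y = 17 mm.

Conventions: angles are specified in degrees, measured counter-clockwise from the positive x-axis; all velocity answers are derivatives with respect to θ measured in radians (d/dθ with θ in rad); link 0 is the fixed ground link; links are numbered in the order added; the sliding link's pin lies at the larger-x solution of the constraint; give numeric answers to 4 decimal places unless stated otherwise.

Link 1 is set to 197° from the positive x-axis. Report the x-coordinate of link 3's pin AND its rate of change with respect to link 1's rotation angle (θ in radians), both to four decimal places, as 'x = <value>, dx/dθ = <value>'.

geometry: r = 31 mm, L = 251 mm, e = 17 mm
crank pin P = (r cos θ, r sin θ) = (-29.645447, -9.063523)
h = r sin θ − e = -9.063523 − 17 = -26.063523
x = r cos θ + √(L² − h²) = -29.645447 + 249.643131 = 219.997683
dx/dθ = −r sin θ − h·r cos θ/√(L² − h²) (θ in radians; h = -26.063523) = 5.968446

x = 219.9977, dx/dθ = 5.9684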